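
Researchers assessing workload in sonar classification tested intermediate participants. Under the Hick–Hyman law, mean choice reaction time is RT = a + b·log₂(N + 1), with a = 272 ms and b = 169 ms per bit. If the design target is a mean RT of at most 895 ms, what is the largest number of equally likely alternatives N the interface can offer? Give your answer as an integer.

11

Set 272 + 169·log₂(N + 1) ≤ 895.
log₂(N + 1) ≤ (895 − 272) / 169 = 3.6864.
N + 1 ≤ 2^3.6864 = 12.8741.
N ≤ 11.8741, so the largest integer N is 11.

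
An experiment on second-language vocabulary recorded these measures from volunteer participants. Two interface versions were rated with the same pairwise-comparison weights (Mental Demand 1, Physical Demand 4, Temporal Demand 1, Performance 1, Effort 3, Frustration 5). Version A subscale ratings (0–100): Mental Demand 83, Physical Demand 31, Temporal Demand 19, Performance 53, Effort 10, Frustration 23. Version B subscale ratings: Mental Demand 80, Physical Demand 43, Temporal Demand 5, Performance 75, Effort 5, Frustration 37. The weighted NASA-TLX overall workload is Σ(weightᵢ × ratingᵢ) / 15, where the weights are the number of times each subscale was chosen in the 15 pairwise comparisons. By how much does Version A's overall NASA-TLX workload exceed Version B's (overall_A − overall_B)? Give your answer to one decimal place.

-7.2

Version A weighted sum = 1·83 + 4·31 + 1·19 + 1·53 + 3·10 + 5·23 = 83 + 124 + 19 + 53 + 30 + 115 = 424; overall_A = 424/15 = 28.2667.
Version B weighted sum = 1·80 + 4·43 + 1·5 + 1·75 + 3·5 + 5·37 = 80 + 172 + 5 + 75 + 15 + 185 = 532; overall_B = 532/15 = 35.4667.
Difference = 28.2667 − 35.4667 = -7.2000 ≈ -7.2.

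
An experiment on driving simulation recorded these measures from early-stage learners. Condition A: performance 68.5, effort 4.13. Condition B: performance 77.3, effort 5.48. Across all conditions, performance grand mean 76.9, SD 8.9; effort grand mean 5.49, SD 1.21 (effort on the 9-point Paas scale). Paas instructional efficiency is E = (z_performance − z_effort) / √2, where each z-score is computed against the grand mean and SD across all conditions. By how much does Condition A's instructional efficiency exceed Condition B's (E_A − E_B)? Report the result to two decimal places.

Condition A: z_P = (68.5 − 76.9)/8.9 = -0.9438; z_E = (4.13 − 5.49)/1.21 = -1.1240; E_A = (-0.9438 − (-1.1240))/√2 = 0.1274.
Condition B: z_P = (77.3 − 76.9)/8.9 = 0.0449; z_E = (5.48 − 5.49)/1.21 = -0.0083; E_B = (0.0449 − (-0.0083))/√2 = 0.0376.
E_A − E_B = 0.1274 − 0.0376 = 0.0898 ≈ 0.09.

0.09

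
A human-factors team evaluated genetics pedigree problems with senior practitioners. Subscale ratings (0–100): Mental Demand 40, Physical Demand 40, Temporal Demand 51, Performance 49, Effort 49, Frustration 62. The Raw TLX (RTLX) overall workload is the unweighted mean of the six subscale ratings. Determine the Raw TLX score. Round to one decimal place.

48.5

Sum of ratings = 40 + 40 + 51 + 49 + 49 + 62 = 291.
RTLX = 291 / 6 = 48.5000 ≈ 48.5.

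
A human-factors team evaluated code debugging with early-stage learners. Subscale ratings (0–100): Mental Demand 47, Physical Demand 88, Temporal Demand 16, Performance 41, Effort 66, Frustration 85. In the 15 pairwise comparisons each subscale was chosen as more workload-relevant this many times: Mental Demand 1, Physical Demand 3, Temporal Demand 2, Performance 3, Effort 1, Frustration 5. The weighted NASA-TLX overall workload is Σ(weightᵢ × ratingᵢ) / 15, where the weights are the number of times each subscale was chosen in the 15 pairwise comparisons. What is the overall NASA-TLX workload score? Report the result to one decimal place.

The tallies are the weights (they sum to 15).
Weighted sum = 1·47 + 3·88 + 2·16 + 3·41 + 1·66 + 5·85
            = 47 + 264 + 32 + 123 + 66 + 425 = 957.
Overall workload = 957 / 15 = 63.8000 ≈ 63.8.

63.8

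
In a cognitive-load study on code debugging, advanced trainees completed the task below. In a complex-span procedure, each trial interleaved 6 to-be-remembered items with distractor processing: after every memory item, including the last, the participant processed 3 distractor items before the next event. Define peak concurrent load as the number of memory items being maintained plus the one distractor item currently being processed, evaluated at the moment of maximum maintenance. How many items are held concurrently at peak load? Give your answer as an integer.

7

Maintenance is greatest during the distractor(s) after memory item 6: all 6 memory items are being held.
One distractor item is concurrently being processed.
Peak concurrent load = 6 + 1 = 7 items.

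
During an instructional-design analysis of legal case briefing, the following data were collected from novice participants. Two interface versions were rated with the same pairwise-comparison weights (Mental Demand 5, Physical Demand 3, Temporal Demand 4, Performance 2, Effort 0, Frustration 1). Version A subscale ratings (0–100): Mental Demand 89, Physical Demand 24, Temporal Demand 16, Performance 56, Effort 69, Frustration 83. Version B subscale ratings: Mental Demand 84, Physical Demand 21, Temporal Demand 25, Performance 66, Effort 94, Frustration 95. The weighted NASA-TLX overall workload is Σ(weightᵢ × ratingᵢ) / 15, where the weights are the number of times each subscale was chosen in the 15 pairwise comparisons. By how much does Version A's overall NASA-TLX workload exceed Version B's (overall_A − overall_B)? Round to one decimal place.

-2.3

Version A weighted sum = 5·89 + 3·24 + 4·16 + 2·56 + 0·69 + 1·83 = 445 + 72 + 64 + 112 + 0 + 83 = 776; overall_A = 776/15 = 51.7333.
Version B weighted sum = 5·84 + 3·21 + 4·25 + 2·66 + 0·94 + 1·95 = 420 + 63 + 100 + 132 + 0 + 95 = 810; overall_B = 810/15 = 54.0000.
Difference = 51.7333 − 54.0000 = -2.2667 ≈ -2.3.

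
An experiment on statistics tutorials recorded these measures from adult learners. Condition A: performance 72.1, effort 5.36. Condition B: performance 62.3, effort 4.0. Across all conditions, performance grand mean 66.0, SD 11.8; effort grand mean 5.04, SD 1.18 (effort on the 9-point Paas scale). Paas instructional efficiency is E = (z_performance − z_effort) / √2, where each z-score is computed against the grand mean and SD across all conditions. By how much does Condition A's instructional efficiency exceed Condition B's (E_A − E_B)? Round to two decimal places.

-0.23

Condition A: z_P = (72.1 − 66.0)/11.8 = 0.5169; z_E = (5.36 − 5.04)/1.18 = 0.2712; E_A = (0.5169 − 0.2712)/√2 = 0.1737.
Condition B: z_P = (62.3 − 66.0)/11.8 = -0.3136; z_E = (4.0 − 5.04)/1.18 = -0.8814; E_B = (-0.3136 − (-0.8814))/√2 = 0.4015.
E_A − E_B = 0.1737 − 0.4015 = -0.2278 ≈ -0.23.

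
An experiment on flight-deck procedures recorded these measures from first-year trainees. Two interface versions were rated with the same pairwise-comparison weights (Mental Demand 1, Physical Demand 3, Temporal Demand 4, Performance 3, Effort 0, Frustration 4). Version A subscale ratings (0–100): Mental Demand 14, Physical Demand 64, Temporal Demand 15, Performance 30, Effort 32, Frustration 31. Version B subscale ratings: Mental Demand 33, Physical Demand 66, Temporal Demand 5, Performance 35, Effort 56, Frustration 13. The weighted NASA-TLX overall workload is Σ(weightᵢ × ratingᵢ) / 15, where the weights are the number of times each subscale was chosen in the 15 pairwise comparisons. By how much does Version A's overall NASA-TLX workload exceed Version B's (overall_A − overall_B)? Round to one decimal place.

Version A weighted sum = 1·14 + 3·64 + 4·15 + 3·30 + 0·32 + 4·31 = 14 + 192 + 60 + 90 + 0 + 124 = 480; overall_A = 480/15 = 32.0000.
Version B weighted sum = 1·33 + 3·66 + 4·5 + 3·35 + 0·56 + 4·13 = 33 + 198 + 20 + 105 + 0 + 52 = 408; overall_B = 408/15 = 27.2000.
Difference = 32.0000 − 27.2000 = 4.8000 ≈ 4.8.

4.8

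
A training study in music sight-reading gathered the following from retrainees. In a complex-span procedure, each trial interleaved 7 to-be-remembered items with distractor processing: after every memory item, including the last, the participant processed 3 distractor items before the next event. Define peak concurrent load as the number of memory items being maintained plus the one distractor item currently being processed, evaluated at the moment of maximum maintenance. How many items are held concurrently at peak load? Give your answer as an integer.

Maintenance is greatest during the distractor(s) after memory item 7: all 7 memory items are being held.
One distractor item is concurrently being processed.
Peak concurrent load = 7 + 1 = 8 items.

8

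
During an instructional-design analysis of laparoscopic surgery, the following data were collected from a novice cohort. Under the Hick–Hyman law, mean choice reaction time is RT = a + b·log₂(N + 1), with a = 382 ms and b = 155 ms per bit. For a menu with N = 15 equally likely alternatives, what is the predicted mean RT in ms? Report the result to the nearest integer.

log₂(15 + 1) = log₂(16) = 4.0000.
RT = 382 + 155 × 4.0000 = 382 + 620.0000 = 1002.0000 ms.
≈ 1002 ms.

1002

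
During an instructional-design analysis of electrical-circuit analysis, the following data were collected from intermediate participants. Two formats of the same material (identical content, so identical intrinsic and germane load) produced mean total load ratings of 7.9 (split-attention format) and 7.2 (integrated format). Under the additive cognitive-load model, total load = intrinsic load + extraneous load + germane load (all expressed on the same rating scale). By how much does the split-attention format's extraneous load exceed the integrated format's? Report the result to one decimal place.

0.7

Intrinsic and germane load are equal across formats, so the difference in total load equals the difference in extraneous load.
Extraneous-load difference = 7.9 − 7.2 = 0.7.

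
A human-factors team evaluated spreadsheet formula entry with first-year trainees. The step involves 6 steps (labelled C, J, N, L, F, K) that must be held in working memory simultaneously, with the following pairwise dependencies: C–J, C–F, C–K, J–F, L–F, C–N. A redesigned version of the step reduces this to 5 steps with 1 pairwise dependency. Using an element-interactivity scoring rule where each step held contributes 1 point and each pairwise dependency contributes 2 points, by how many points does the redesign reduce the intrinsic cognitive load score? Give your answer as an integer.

11

Original: 6 × 1 + 6 × 2 = 6 + 12 = 18.
Redesigned: 5 × 1 + 1 × 2 = 5 + 2 = 7.
Reduction = 18 − 7 = 11.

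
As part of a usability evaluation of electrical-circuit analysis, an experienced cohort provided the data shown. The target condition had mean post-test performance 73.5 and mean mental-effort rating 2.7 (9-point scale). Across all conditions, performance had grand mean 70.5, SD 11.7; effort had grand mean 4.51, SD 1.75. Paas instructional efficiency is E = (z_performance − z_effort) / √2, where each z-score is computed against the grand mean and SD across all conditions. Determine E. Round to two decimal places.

0.91

z_performance = (73.5 − 70.5) / 11.7 = 3.0000 / 11.7 = 0.2564.
z_effort = (2.7 − 4.51) / 1.75 = -1.8100 / 1.75 = -1.0343.
z_P − z_E = 0.2564 − (-1.0343) = 1.2907.
E = 1.2907 / √2 = 1.2907 / 1.41421 = 0.9127 ≈ 0.91.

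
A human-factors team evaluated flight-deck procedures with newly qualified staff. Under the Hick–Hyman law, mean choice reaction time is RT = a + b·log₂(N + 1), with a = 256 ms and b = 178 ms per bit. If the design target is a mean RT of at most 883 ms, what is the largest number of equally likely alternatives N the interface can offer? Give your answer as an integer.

Set 256 + 178·log₂(N + 1) ≤ 883.
log₂(N + 1) ≤ (883 − 256) / 178 = 3.5225.
N + 1 ≤ 2^3.5225 = 11.4915.
N ≤ 10.4915, so the largest integer N is 10.

10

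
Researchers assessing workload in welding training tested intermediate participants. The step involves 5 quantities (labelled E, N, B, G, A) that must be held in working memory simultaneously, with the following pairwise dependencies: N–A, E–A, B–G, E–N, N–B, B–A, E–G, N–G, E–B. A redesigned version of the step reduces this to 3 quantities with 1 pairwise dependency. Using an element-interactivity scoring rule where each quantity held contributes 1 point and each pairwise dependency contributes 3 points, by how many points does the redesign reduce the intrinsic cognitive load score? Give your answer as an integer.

26

Original: 5 × 1 + 9 × 3 = 5 + 27 = 32.
Redesigned: 3 × 1 + 1 × 3 = 3 + 3 = 6.
Reduction = 32 − 6 = 26.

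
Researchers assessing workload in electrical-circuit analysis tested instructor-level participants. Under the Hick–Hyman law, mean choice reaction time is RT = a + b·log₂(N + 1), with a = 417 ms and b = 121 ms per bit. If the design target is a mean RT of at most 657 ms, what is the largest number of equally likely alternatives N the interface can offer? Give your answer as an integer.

Set 417 + 121·log₂(N + 1) ≤ 657.
log₂(N + 1) ≤ (657 − 417) / 121 = 1.9835.
N + 1 ≤ 2^1.9835 = 3.9545.
N ≤ 2.9545, so the largest integer N is 2.

2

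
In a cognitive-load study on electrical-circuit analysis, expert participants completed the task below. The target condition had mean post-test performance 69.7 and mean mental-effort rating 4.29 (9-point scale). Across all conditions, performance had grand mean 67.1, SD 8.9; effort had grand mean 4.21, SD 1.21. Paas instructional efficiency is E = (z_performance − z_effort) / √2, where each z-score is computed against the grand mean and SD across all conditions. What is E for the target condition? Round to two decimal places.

0.16

z_performance = (69.7 − 67.1) / 8.9 = 2.6000 / 8.9 = 0.2921.
z_effort = (4.29 − 4.21) / 1.21 = 0.0800 / 1.21 = 0.0661.
z_P − z_E = 0.2921 − 0.0661 = 0.2260.
E = 0.2260 / √2 = 0.2260 / 1.41421 = 0.1598 ≈ 0.16.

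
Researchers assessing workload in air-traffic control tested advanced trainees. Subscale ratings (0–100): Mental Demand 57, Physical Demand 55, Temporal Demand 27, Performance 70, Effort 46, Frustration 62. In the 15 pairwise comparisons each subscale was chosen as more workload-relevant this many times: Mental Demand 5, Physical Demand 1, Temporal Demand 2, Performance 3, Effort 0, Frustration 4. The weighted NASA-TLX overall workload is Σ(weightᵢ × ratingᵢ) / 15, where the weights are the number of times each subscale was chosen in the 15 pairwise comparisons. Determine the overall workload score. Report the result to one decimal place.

56.8

The tallies are the weights (they sum to 15).
Weighted sum = 5·57 + 1·55 + 2·27 + 3·70 + 0·46 + 4·62
            = 285 + 55 + 54 + 210 + 0 + 248 = 852.
Overall workload = 852 / 15 = 56.8000 ≈ 56.8.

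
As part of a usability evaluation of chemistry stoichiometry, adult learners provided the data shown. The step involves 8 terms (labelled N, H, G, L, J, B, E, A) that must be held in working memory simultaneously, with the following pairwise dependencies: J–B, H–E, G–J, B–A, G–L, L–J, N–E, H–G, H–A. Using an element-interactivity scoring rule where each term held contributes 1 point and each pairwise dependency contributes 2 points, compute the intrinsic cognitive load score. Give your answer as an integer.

Count of terms held simultaneously: 8.
Count of pairwise dependencies listed: 9.
Element contribution: 8 × 1 = 8.
Interaction contribution: 9 × 2 = 18.
Intrinsic load = 8 + 18 = 26.

26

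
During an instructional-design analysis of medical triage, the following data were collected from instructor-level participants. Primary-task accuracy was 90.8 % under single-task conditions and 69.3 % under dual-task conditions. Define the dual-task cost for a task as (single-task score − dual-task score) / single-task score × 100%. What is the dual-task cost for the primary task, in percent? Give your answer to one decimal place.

23.7

Cost = (90.8 − 69.3) / 90.8 × 100%
     = 21.5000 / 90.8 × 100% = 23.6784%.
≈ 23.7%.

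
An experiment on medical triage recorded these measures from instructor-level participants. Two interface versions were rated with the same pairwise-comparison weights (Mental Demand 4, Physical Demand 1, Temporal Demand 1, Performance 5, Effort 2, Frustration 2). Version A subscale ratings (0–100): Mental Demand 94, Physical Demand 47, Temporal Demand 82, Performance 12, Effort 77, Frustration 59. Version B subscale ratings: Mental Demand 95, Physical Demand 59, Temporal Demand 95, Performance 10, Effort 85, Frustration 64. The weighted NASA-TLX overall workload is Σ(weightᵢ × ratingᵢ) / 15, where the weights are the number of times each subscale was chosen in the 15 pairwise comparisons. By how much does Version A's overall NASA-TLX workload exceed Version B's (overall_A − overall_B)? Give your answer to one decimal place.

-3.0

Version A weighted sum = 4·94 + 1·47 + 1·82 + 5·12 + 2·77 + 2·59 = 376 + 47 + 82 + 60 + 154 + 118 = 837; overall_A = 837/15 = 55.8000.
Version B weighted sum = 4·95 + 1·59 + 1·95 + 5·10 + 2·85 + 2·64 = 380 + 59 + 95 + 50 + 170 + 128 = 882; overall_B = 882/15 = 58.8000.
Difference = 55.8000 − 58.8000 = -3.0000 ≈ -3.0.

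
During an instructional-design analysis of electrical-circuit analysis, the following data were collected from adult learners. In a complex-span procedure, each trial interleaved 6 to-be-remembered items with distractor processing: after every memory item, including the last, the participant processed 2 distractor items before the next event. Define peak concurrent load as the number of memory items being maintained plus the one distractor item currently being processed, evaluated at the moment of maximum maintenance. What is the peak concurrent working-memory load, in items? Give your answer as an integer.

Maintenance is greatest during the distractor(s) after memory item 6: all 6 memory items are being held.
One distractor item is concurrently being processed.
Peak concurrent load = 6 + 1 = 7 items.

7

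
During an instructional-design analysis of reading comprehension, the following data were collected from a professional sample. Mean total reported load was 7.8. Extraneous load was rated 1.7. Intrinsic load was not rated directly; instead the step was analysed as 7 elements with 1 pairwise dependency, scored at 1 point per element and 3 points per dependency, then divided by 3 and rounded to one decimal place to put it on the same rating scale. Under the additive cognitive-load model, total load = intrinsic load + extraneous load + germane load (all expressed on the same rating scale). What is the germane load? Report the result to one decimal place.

2.8

Intrinsic (element-interactivity): (7 × 1 + 1 × 3) / 3 = 10 / 3 = 3.3333 → 3.3.
germane load = total − intrinsic − extraneous
             = 7.8 − 3.3 − 1.7 = 2.8.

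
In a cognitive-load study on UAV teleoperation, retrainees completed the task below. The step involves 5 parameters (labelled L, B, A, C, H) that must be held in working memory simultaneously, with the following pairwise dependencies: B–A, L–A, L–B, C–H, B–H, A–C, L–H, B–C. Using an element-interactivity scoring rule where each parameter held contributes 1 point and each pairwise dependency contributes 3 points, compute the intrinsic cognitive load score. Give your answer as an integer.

29

Count of parameters held simultaneously: 5.
Count of pairwise dependencies listed: 8.
Element contribution: 5 × 1 = 5.
Interaction contribution: 8 × 3 = 24.
Intrinsic load = 5 + 24 = 29.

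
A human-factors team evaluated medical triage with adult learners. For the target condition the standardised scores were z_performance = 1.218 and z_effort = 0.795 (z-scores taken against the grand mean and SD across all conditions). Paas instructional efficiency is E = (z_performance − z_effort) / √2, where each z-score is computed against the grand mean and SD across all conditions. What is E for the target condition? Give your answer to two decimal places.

0.30

z_P − z_E = 1.218 − 0.795 = 0.4230.
E = 0.4230 / √2 = 0.4230 / 1.41421 = 0.2991 ≈ 0.30.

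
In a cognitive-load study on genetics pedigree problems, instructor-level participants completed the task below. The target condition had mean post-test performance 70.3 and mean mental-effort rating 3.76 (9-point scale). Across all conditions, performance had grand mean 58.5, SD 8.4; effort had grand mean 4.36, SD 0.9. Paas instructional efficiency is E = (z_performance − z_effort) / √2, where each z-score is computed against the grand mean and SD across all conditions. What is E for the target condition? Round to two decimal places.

1.46

z_performance = (70.3 − 58.5) / 8.4 = 11.8000 / 8.4 = 1.4048.
z_effort = (3.76 − 4.36) / 0.9 = -0.6000 / 0.9 = -0.6667.
z_P − z_E = 1.4048 − (-0.6667) = 2.0715.
E = 2.0715 / √2 = 2.0715 / 1.41421 = 1.4648 ≈ 1.46.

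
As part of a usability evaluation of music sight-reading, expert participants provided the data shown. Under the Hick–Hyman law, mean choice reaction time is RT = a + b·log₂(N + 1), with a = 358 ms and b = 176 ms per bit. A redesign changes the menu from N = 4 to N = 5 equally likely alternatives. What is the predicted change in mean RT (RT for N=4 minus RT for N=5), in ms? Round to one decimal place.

RT(4) = 358 + 176·log₂(5) = 358 + 176·2.3219 = 766.6544 ms.
RT(5) = 358 + 176·log₂(6) = 358 + 176·2.5850 = 812.9600 ms.
Difference = 766.6544 − 812.9600 = -46.3056 ≈ -46.3 ms.

-46.3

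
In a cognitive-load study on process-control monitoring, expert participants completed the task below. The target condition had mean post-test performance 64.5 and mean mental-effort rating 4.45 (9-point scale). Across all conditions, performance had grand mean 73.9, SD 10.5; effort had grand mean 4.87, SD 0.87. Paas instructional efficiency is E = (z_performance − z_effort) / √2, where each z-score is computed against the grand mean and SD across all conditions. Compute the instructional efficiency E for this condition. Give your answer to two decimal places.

z_performance = (64.5 − 73.9) / 10.5 = -9.4000 / 10.5 = -0.8952.
z_effort = (4.45 − 4.87) / 0.87 = -0.4200 / 0.87 = -0.4828.
z_P − z_E = -0.8952 − (-0.4828) = -0.4124.
E = -0.4124 / √2 = -0.4124 / 1.41421 = -0.2916 ≈ -0.29.

-0.29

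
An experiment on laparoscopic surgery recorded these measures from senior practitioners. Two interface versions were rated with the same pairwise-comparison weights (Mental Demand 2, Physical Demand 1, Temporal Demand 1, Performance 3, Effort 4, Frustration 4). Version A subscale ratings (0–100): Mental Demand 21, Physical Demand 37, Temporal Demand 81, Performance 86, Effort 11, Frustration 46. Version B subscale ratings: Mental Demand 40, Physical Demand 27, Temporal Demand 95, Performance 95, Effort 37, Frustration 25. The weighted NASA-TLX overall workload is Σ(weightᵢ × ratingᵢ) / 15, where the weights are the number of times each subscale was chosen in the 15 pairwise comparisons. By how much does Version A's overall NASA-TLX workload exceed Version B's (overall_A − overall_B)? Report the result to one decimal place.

-5.9

Version A weighted sum = 2·21 + 1·37 + 1·81 + 3·86 + 4·11 + 4·46 = 42 + 37 + 81 + 258 + 44 + 184 = 646; overall_A = 646/15 = 43.0667.
Version B weighted sum = 2·40 + 1·27 + 1·95 + 3·95 + 4·37 + 4·25 = 80 + 27 + 95 + 285 + 148 + 100 = 735; overall_B = 735/15 = 49.0000.
Difference = 43.0667 − 49.0000 = -5.9333 ≈ -5.9.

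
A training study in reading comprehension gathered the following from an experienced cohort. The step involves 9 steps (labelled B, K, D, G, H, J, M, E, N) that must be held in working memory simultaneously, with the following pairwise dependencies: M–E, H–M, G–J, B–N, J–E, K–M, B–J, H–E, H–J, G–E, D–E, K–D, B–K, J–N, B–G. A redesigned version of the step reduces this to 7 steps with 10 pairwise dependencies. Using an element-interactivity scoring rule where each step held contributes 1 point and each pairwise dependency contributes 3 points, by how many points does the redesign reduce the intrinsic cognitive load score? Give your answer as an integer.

Original: 9 × 1 + 15 × 3 = 9 + 45 = 54.
Redesigned: 7 × 1 + 10 × 3 = 7 + 30 = 37.
Reduction = 54 − 37 = 17.

17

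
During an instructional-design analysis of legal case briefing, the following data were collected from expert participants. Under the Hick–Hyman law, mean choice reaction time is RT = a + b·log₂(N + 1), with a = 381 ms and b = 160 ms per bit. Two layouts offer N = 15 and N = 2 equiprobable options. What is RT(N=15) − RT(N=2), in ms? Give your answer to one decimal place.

RT(15) = 381 + 160·log₂(16) = 381 + 160·4.0000 = 1021.0000 ms.
RT(2) = 381 + 160·log₂(3) = 381 + 160·1.5850 = 634.6000 ms.
Difference = 1021.0000 − 634.6000 = 386.4000 ≈ 386.4 ms.

386.4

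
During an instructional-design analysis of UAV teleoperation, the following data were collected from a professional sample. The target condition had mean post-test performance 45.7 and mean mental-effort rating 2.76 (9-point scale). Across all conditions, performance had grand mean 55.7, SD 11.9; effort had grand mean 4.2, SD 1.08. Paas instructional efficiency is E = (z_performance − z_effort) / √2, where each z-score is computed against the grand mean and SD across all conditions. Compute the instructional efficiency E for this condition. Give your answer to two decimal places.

0.35

z_performance = (45.7 − 55.7) / 11.9 = -10.0000 / 11.9 = -0.8403.
z_effort = (2.76 − 4.2) / 1.08 = -1.4400 / 1.08 = -1.3333.
z_P − z_E = -0.8403 − (-1.3333) = 0.4930.
E = 0.4930 / √2 = 0.4930 / 1.41421 = 0.3486 ≈ 0.35.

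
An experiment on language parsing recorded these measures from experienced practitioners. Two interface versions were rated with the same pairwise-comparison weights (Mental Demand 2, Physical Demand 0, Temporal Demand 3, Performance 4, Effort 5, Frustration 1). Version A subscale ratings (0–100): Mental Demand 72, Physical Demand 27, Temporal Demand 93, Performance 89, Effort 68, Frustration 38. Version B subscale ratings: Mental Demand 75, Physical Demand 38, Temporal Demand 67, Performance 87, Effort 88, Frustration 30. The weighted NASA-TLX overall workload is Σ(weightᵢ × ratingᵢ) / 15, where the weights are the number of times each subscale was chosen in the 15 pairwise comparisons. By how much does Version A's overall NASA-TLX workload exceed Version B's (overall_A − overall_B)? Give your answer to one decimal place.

-0.8

Version A weighted sum = 2·72 + 0·27 + 3·93 + 4·89 + 5·68 + 1·38 = 144 + 0 + 279 + 356 + 340 + 38 = 1157; overall_A = 1157/15 = 77.1333.
Version B weighted sum = 2·75 + 0·38 + 3·67 + 4·87 + 5·88 + 1·30 = 150 + 0 + 201 + 348 + 440 + 30 = 1169; overall_B = 1169/15 = 77.9333.
Difference = 77.1333 − 77.9333 = -0.8000 ≈ -0.8.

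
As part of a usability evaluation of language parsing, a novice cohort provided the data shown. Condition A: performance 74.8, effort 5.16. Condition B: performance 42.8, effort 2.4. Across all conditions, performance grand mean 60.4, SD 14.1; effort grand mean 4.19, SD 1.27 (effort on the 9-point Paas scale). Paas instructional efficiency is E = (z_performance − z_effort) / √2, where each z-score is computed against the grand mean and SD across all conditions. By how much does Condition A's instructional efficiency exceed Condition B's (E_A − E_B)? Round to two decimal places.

Condition A: z_P = (74.8 − 60.4)/14.1 = 1.0213; z_E = (5.16 − 4.19)/1.27 = 0.7638; E_A = (1.0213 − 0.7638)/√2 = 0.1821.
Condition B: z_P = (42.8 − 60.4)/14.1 = -1.2482; z_E = (2.4 − 4.19)/1.27 = -1.4094; E_B = (-1.2482 − (-1.4094))/√2 = 0.1140.
E_A − E_B = 0.1821 − 0.1140 = 0.0681 ≈ 0.07.

0.07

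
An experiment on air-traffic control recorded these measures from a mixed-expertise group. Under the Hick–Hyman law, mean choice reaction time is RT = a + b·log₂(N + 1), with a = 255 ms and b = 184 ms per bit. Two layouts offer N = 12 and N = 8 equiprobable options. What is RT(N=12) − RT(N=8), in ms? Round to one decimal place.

97.6

RT(12) = 255 + 184·log₂(13) = 255 + 184·3.7004 = 935.8736 ms.
RT(8) = 255 + 184·log₂(9) = 255 + 184·3.1699 = 838.2616 ms.
Difference = 935.8736 − 838.2616 = 97.6120 ≈ 97.6 ms.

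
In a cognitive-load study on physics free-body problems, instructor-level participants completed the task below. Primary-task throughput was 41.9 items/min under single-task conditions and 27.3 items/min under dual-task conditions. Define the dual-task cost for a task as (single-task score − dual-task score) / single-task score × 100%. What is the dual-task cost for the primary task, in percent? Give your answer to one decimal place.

34.8

Cost = (41.9 − 27.3) / 41.9 × 100%
     = 14.6000 / 41.9 × 100% = 34.8449%.
≈ 34.8%.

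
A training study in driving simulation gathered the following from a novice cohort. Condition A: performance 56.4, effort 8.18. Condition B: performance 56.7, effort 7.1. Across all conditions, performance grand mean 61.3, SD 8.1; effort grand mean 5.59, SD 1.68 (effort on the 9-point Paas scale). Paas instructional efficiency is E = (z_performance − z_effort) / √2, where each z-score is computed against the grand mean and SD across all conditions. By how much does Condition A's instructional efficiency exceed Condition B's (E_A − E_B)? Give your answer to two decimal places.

Condition A: z_P = (56.4 − 61.3)/8.1 = -0.6049; z_E = (8.18 − 5.59)/1.68 = 1.5417; E_A = (-0.6049 − 1.5417)/√2 = -1.5179.
Condition B: z_P = (56.7 − 61.3)/8.1 = -0.5679; z_E = (7.1 − 5.59)/1.68 = 0.8988; E_B = (-0.5679 − 0.8988)/√2 = -1.0371.
E_A − E_B = -1.5179 − (-1.0371) = -0.4808 ≈ -0.48.

-0.48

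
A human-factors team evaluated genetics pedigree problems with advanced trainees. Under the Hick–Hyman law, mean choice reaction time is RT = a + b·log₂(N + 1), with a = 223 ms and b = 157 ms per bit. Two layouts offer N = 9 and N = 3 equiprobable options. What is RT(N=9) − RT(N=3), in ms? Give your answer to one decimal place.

207.5

RT(9) = 223 + 157·log₂(10) = 223 + 157·3.3219 = 744.5383 ms.
RT(3) = 223 + 157·log₂(4) = 223 + 157·2.0000 = 537.0000 ms.
Difference = 744.5383 − 537.0000 = 207.5383 ≈ 207.5 ms.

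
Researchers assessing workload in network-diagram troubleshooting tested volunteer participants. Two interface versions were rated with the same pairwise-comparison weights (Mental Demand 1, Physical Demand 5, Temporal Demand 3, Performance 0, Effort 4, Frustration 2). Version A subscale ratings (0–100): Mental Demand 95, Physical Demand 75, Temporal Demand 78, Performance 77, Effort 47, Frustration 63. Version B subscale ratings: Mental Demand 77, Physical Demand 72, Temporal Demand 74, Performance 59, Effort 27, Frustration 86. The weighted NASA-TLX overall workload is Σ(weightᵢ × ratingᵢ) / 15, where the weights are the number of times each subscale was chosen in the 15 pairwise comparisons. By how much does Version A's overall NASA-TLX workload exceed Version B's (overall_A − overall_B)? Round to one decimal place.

5.3

Version A weighted sum = 1·95 + 5·75 + 3·78 + 0·77 + 4·47 + 2·63 = 95 + 375 + 234 + 0 + 188 + 126 = 1018; overall_A = 1018/15 = 67.8667.
Version B weighted sum = 1·77 + 5·72 + 3·74 + 0·59 + 4·27 + 2·86 = 77 + 360 + 222 + 0 + 108 + 172 = 939; overall_B = 939/15 = 62.6000.
Difference = 67.8667 − 62.6000 = 5.2667 ≈ 5.3.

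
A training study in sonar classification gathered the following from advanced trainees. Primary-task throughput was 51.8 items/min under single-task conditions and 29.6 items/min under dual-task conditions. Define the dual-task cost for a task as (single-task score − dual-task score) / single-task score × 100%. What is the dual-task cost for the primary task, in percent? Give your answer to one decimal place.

42.9

Cost = (51.8 − 29.6) / 51.8 × 100%
     = 22.2000 / 51.8 × 100% = 42.8571%.
≈ 42.9%.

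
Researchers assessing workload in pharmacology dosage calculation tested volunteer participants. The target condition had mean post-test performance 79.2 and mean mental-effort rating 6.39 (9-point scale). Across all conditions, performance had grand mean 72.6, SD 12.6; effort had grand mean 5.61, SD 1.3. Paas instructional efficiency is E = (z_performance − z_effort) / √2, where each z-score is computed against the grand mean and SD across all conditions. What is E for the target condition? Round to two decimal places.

-0.05

z_performance = (79.2 − 72.6) / 12.6 = 6.6000 / 12.6 = 0.5238.
z_effort = (6.39 − 5.61) / 1.3 = 0.7800 / 1.3 = 0.6000.
z_P − z_E = 0.5238 − 0.6000 = -0.0762.
E = -0.0762 / √2 = -0.0762 / 1.41421 = -0.0539 ≈ -0.05.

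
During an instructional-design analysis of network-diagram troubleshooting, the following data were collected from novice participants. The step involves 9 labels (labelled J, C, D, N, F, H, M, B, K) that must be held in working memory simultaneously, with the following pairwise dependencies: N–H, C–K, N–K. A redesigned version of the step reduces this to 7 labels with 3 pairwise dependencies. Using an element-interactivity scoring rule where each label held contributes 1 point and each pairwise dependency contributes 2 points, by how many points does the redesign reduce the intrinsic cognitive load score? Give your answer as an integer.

Original: 9 × 1 + 3 × 2 = 9 + 6 = 15.
Redesigned: 7 × 1 + 3 × 2 = 7 + 6 = 13.
Reduction = 15 − 13 = 2.

2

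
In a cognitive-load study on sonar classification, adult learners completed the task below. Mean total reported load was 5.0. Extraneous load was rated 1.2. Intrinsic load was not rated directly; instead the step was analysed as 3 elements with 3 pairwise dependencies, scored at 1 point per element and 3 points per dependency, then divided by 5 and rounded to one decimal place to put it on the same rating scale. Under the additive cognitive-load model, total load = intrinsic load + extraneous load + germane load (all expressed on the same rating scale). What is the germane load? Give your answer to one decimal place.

Intrinsic (element-interactivity): (3 × 1 + 3 × 3) / 5 = 12 / 5 = 2.4000 → 2.4.
germane load = total − intrinsic − extraneous
             = 5.0 − 2.4 − 1.2 = 1.4.

1.4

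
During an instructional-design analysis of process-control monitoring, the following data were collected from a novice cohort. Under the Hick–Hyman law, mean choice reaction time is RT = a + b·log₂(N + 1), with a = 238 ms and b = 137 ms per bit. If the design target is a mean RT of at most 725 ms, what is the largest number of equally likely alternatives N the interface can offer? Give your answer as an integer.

10

Set 238 + 137·log₂(N + 1) ≤ 725.
log₂(N + 1) ≤ (725 − 238) / 137 = 3.5547.
N + 1 ≤ 2^3.5547 = 11.7509.
N ≤ 10.7509, so the largest integer N is 10.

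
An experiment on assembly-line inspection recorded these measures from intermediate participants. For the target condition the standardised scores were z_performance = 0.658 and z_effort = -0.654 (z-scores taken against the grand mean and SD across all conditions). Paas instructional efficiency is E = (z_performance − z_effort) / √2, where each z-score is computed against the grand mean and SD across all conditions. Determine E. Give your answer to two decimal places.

z_P − z_E = 0.658 − (-0.654) = 1.3120.
E = 1.3120 / √2 = 1.3120 / 1.41421 = 0.9277 ≈ 0.93.

0.93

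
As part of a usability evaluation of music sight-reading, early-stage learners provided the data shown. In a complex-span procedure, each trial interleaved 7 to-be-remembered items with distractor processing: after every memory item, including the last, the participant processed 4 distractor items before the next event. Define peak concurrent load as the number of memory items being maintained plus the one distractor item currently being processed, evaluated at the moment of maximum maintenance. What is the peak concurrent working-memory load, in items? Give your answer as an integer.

Maintenance is greatest during the distractor(s) after memory item 7: all 7 memory items are being held.
One distractor item is concurrently being processed.
Peak concurrent load = 7 + 1 = 8 items.

8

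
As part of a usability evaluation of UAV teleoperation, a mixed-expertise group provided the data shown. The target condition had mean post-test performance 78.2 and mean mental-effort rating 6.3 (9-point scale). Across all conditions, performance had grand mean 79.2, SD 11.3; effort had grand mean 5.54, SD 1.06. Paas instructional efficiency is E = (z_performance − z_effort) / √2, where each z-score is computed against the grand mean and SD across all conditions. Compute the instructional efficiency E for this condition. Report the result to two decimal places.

z_performance = (78.2 − 79.2) / 11.3 = -1.0000 / 11.3 = -0.0885.
z_effort = (6.3 − 5.54) / 1.06 = 0.7600 / 1.06 = 0.7170.
z_P − z_E = -0.0885 − 0.7170 = -0.8055.
E = -0.8055 / √2 = -0.8055 / 1.41421 = -0.5696 ≈ -0.57.

-0.57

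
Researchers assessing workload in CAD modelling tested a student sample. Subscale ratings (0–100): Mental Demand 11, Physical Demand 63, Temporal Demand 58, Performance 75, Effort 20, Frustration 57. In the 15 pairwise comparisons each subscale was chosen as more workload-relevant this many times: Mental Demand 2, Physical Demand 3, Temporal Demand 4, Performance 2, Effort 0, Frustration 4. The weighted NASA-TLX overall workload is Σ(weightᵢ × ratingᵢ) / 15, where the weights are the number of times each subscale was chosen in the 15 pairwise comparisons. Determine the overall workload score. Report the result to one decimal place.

54.7

The tallies are the weights (they sum to 15).
Weighted sum = 2·11 + 3·63 + 4·58 + 2·75 + 0·20 + 4·57
            = 22 + 189 + 232 + 150 + 0 + 228 = 821.
Overall workload = 821 / 15 = 54.7333 ≈ 54.7.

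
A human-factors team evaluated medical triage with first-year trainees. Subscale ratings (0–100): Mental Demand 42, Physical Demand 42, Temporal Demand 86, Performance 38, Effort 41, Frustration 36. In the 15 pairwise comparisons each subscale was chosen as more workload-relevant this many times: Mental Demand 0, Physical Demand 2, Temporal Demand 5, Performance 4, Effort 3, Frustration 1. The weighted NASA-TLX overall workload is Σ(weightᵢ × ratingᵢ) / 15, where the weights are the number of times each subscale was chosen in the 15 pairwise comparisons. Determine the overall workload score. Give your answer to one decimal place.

55.0

The tallies are the weights (they sum to 15).
Weighted sum = 0·42 + 2·42 + 5·86 + 4·38 + 3·41 + 1·36
            = 0 + 84 + 430 + 152 + 123 + 36 = 825.
Overall workload = 825 / 15 = 55.0000 ≈ 55.0.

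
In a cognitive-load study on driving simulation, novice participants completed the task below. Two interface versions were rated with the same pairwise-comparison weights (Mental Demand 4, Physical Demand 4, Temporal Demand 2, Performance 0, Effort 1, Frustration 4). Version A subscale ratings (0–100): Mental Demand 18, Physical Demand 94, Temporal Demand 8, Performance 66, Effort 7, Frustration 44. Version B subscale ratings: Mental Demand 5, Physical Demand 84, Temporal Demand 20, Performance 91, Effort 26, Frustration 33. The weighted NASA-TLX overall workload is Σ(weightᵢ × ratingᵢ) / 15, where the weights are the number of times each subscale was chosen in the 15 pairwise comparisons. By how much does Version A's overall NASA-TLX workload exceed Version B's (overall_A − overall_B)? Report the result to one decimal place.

Version A weighted sum = 4·18 + 4·94 + 2·8 + 0·66 + 1·7 + 4·44 = 72 + 376 + 16 + 0 + 7 + 176 = 647; overall_A = 647/15 = 43.1333.
Version B weighted sum = 4·5 + 4·84 + 2·20 + 0·91 + 1·26 + 4·33 = 20 + 336 + 40 + 0 + 26 + 132 = 554; overall_B = 554/15 = 36.9333.
Difference = 43.1333 − 36.9333 = 6.2000 ≈ 6.2.

6.2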